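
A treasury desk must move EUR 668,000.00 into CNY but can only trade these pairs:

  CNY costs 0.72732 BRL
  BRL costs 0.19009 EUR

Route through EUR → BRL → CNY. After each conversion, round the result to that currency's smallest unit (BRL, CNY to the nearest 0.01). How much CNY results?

CNY 4,831,607.67

EUR 668,000.00 ÷ 0.19009 = BRL 3,514,124.89
BRL 3,514,124.89 ÷ 0.72732 = CNY 4,831,607.67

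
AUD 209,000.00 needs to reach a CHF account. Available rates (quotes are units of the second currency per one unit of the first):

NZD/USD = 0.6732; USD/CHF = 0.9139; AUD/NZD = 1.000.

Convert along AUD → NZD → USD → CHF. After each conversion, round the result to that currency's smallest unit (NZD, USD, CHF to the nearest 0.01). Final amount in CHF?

AUD 209,000.00 × 1.000 = NZD 209,000.00
NZD 209,000.00 × 0.6732 = USD 140,698.80
USD 140,698.80 × 0.9139 = CHF 128,584.63

CHF 128,584.63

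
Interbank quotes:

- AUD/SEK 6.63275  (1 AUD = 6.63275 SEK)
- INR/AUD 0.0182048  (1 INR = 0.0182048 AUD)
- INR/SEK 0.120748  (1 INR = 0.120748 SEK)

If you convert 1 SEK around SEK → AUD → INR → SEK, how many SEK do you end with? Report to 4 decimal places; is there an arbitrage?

1.0000 (no arbitrage)

Around SEK → AUD → INR → SEK: 1 ÷ 6.63275 ÷ 0.0182048 × 0.120748 = 1.000001
Product ≈ 1 (deviation 0.000%, within rounding noise).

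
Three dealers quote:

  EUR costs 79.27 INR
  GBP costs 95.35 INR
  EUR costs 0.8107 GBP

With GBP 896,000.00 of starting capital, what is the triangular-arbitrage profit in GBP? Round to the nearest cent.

Profit: GBP 22,831.76

Profitable loop is GBP → EUR → INR → GBP:
GBP 896,000.00 ÷ 0.8107 = EUR 1,105,217.71
EUR 1,105,217.71 × 79.27 = INR 87,610,608.12
INR 87,610,608.12 ÷ 95.35 = GBP 918,831.76
Profit = GBP 918,831.76 − GBP 896,000.00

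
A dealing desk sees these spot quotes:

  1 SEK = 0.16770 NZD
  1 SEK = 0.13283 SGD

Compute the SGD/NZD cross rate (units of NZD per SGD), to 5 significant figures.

1 SGD ÷ 0.13283 = 7.52842 SEK
7.52842 SEK × 0.16770 = 1.26252 NZD

SGD/NZD = 1.2625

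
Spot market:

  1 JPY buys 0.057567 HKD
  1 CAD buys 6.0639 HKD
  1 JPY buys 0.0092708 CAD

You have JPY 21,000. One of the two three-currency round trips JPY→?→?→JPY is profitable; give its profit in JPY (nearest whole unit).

Profit: JPY 504

Profitable loop is JPY → HKD → CAD → JPY:
JPY 21,000 × 0.057567 = HKD 1,208.91
HKD 1,208.91 ÷ 6.0639 = CAD 199.36
CAD 199.36 ÷ 0.0092708 = JPY 21,504
Profit = JPY 21,504 − JPY 21,000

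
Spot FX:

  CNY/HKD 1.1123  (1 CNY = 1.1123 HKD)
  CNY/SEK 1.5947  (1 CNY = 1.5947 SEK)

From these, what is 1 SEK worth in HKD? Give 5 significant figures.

1 SEK ÷ 1.5947 = 0.627077 CNY
0.627077 CNY × 1.1123 = 0.697498 HKD

SEK/HKD = 0.69750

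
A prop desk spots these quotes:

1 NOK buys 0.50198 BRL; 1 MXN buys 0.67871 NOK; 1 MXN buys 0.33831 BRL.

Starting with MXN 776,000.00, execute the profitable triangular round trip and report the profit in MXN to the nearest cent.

Profit: MXN 5,479.43

Profitable loop is MXN → NOK → BRL → MXN:
MXN 776,000.00 × 0.67871 = NOK 526,678.96
NOK 526,678.96 × 0.50198 = BRL 264,382.30
BRL 264,382.30 ÷ 0.33831 = MXN 781,479.43
Profit = MXN 781,479.43 − MXN 776,000.00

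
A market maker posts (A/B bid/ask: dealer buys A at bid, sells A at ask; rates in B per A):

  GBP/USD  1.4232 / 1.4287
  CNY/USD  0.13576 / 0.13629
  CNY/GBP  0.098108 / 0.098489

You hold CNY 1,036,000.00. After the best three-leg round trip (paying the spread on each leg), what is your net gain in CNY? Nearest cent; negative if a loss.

Net profit: CNY 25,368.32

Best loop CNY → GBP → USD → CNY:
CNY 1,036,000.00 × 0.098108 (sell CNY at bid) = GBP 101,639.89
GBP 101,639.89 × 1.4232 (sell GBP at bid) = USD 144,653.89
USD 144,653.89 ÷ 0.13629 (buy CNY at ask) = CNY 1,061,368.32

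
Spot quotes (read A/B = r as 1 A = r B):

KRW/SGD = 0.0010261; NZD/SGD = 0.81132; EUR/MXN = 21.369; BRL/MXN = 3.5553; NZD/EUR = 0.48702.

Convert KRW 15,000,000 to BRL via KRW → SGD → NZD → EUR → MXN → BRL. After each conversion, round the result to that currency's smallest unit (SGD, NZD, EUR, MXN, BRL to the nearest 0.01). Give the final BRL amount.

BRL 55,532.05

KRW 15,000,000 × 0.0010261 = SGD 15,391.50
SGD 15,391.50 ÷ 0.81132 = NZD 18,970.94
NZD 18,970.94 × 0.48702 = EUR 9,239.23
EUR 9,239.23 × 21.369 = MXN 197,433.11
MXN 197,433.11 ÷ 3.5553 = BRL 55,532.05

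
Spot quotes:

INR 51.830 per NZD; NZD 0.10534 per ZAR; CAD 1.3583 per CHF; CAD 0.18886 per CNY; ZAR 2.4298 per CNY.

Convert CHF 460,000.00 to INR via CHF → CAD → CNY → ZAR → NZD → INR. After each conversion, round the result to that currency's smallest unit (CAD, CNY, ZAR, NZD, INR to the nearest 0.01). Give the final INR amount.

CHF 460,000.00 × 1.3583 = CAD 624,818.00
CAD 624,818.00 ÷ 0.18886 = CNY 3,308,365.99
CNY 3,308,365.99 × 2.4298 = ZAR 8,038,667.68
ZAR 8,038,667.68 × 0.10534 = NZD 846,793.25
NZD 846,793.25 × 51.830 = INR 43,889,294.15

INR 43,889,294.15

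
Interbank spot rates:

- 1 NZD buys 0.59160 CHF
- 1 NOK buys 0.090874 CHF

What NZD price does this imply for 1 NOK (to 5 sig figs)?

NOK/NZD = 0.15361

1 NOK × 0.090874 = 0.090874 CHF
0.090874 CHF ÷ 0.59160 = 0.153607 NZD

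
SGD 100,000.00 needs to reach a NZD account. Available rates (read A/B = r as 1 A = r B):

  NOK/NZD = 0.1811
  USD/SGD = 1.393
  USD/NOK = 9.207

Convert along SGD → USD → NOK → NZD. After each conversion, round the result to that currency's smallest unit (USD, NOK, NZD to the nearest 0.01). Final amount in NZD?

SGD 100,000.00 ÷ 1.393 = USD 71,787.51
USD 71,787.51 × 9.207 = NOK 660,947.60
NOK 660,947.60 × 0.1811 = NZD 119,697.61

NZD 119,697.61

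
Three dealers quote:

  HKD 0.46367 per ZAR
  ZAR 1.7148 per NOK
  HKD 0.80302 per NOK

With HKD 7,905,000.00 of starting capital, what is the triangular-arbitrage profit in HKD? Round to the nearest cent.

Profit: HKD 78,728.58

Profitable loop is HKD → ZAR → NOK → HKD:
HKD 7,905,000.00 ÷ 0.46367 = ZAR 17,048,763.13
ZAR 17,048,763.13 ÷ 1.7148 = NOK 9,942,129.19
NOK 9,942,129.19 × 0.80302 = HKD 7,983,728.58
Profit = HKD 7,983,728.58 − HKD 7,905,000.00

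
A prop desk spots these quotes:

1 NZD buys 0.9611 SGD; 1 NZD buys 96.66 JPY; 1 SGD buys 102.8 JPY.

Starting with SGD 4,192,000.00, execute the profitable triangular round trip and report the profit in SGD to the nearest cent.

Profitable loop is SGD → JPY → NZD → SGD:
SGD 4,192,000.00 × 102.8 = JPY 430,937,600
JPY 430,937,600 ÷ 96.66 = NZD 4,458,282.64
NZD 4,458,282.64 × 0.9611 = SGD 4,284,855.45
Profit = SGD 4,284,855.45 − SGD 4,192,000.00

Profit: SGD 92,855.45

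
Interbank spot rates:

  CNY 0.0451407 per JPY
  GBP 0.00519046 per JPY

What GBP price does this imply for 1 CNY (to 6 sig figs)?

CNY/GBP = 0.114984

1 CNY ÷ 0.0451407 = 22.153 JPY
22.153 JPY × 0.00519046 = 0.114984 GBP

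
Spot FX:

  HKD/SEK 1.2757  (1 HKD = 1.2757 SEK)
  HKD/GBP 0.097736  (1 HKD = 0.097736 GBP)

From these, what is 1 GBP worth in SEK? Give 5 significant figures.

GBP/SEK = 13.053

1 GBP ÷ 0.097736 = 10.2316 HKD
10.2316 HKD × 1.2757 = 13.0525 SEK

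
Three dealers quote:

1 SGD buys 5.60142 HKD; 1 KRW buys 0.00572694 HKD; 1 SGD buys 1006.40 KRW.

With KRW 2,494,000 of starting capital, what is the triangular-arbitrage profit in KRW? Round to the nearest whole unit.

Profitable loop is KRW → HKD → SGD → KRW:
KRW 2,494,000 × 0.00572694 = HKD 14,282.99
HKD 14,282.99 ÷ 5.60142 = SGD 2,549.89
SGD 2,549.89 × 1006.40 = KRW 2,566,206
Profit = KRW 2,566,206 − KRW 2,494,000

Profit: KRW 72,206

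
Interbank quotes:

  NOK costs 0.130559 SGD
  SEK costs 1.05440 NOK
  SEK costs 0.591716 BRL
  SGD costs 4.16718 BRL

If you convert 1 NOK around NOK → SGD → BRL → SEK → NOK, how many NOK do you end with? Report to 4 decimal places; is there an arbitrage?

0.9695 (arbitrage exists)

Around NOK → SGD → BRL → SEK → NOK: 1 × 0.130559 × 4.16718 ÷ 0.591716 × 1.05440 = 0.969485
Product < 1; profitable direction is NOK → SEK → BRL → SGD → NOK.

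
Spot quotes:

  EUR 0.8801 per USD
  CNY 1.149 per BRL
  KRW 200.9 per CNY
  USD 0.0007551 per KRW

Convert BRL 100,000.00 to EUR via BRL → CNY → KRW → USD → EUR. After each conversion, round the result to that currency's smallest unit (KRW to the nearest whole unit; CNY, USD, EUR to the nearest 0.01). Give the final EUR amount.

BRL 100,000.00 × 1.149 = CNY 114,900.00
CNY 114,900.00 × 200.9 = KRW 23,083,410
KRW 23,083,410 × 0.0007551 = USD 17,430.28
USD 17,430.28 × 0.8801 = EUR 15,340.39

EUR 15,340.39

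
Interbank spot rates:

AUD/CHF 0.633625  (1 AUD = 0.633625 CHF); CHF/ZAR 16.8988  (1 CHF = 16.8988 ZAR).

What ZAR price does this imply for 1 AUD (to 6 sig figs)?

1 AUD × 0.633625 = 0.633625 CHF
0.633625 CHF × 16.8988 = 10.7075 ZAR

AUD/ZAR = 10.7075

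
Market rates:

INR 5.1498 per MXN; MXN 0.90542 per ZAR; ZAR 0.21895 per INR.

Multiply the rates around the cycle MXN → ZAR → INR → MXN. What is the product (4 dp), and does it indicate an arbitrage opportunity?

0.9795 (arbitrage exists)

Around MXN → ZAR → INR → MXN: 1 ÷ 0.90542 ÷ 0.21895 ÷ 5.1498 = 0.979523
Product < 1; profitable direction is MXN → INR → ZAR → MXN.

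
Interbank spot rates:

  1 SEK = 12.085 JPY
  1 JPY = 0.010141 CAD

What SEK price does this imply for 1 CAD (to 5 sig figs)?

CAD/SEK = 8.1597

1 CAD ÷ 0.010141 = 98.6096 JPY
98.6096 JPY ÷ 12.085 = 8.15967 SEK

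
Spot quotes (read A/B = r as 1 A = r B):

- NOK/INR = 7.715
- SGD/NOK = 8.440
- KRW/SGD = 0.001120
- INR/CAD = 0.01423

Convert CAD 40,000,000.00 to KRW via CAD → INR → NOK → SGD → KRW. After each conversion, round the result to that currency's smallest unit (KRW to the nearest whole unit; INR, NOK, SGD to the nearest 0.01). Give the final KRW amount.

KRW 38,544,169,420

CAD 40,000,000.00 ÷ 0.01423 = INR 2,810,962,754.74
INR 2,810,962,754.74 ÷ 7.715 = NOK 364,350,324.66
NOK 364,350,324.66 ÷ 8.440 = SGD 43,169,469.75
SGD 43,169,469.75 ÷ 0.001120 = KRW 38,544,169,420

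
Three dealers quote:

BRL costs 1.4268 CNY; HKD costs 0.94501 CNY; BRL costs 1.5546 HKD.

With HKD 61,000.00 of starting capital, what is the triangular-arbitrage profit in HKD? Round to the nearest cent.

Profit: HKD 1,808.99

Profitable loop is HKD → CNY → BRL → HKD:
HKD 61,000.00 × 0.94501 = CNY 57,645.61
CNY 57,645.61 ÷ 1.4268 = BRL 40,402.03
BRL 40,402.03 × 1.5546 = HKD 62,808.99
Profit = HKD 62,808.99 − HKD 61,000.00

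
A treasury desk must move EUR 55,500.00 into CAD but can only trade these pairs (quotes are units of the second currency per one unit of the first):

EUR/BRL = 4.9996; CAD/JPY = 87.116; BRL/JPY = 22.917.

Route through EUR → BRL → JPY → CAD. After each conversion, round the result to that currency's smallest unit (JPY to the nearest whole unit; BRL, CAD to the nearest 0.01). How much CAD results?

EUR 55,500.00 × 4.9996 = BRL 277,477.80
BRL 277,477.80 × 22.917 = JPY 6,358,959
JPY 6,358,959 ÷ 87.116 = CAD 72,994.16

CAD 72,994.16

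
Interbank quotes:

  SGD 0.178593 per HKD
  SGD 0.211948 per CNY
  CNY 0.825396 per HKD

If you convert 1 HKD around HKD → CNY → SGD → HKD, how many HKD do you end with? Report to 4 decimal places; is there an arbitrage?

Around HKD → CNY → SGD → HKD: 1 × 0.825396 × 0.211948 ÷ 0.178593 = 0.979551
Product < 1; profitable direction is HKD → SGD → CNY → HKD.

0.9796 (arbitrage exists)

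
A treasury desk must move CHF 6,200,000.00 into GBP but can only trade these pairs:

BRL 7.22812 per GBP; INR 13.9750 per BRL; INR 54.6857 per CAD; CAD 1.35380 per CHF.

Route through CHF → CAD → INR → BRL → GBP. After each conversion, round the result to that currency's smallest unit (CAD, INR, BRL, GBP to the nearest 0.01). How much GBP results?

GBP 4,544,046.89

CHF 6,200,000.00 × 1.35380 = CAD 8,393,560.00
CAD 8,393,560.00 × 54.6857 = INR 459,007,704.09
INR 459,007,704.09 ÷ 13.9750 = BRL 32,844,916.21
BRL 32,844,916.21 ÷ 7.22812 = GBP 4,544,046.89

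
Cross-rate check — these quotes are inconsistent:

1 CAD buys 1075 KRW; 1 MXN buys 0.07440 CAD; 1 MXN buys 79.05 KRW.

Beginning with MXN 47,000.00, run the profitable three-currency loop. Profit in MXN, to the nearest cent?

Profit: MXN 552.94

Profitable loop is MXN → CAD → KRW → MXN:
MXN 47,000.00 × 0.07440 = CAD 3,496.80
CAD 3,496.80 × 1075 = KRW 3,759,060
KRW 3,759,060 ÷ 79.05 = MXN 47,552.94
Profit = MXN 47,552.94 − MXN 47,000.00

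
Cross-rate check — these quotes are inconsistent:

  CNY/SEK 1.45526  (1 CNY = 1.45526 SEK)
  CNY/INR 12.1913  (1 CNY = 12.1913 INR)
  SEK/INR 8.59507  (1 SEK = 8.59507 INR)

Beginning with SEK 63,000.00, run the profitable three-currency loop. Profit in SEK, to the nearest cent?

Profitable loop is SEK → INR → CNY → SEK:
SEK 63,000.00 × 8.59507 = INR 541,489.41
INR 541,489.41 ÷ 12.1913 = CNY 44,416.05
CNY 44,416.05 × 1.45526 = SEK 64,636.90
Profit = SEK 64,636.90 − SEK 63,000.00

Profit: SEK 1,636.90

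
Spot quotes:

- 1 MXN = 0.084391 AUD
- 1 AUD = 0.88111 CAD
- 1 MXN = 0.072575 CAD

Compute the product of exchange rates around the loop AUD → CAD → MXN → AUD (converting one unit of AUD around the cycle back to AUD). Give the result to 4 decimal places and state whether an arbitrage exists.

1.0246 (arbitrage exists)

Around AUD → CAD → MXN → AUD: 1 × 0.88111 ÷ 0.072575 × 0.084391 = 1.024564
Product > 1; profitable direction is AUD → CAD → MXN → AUD.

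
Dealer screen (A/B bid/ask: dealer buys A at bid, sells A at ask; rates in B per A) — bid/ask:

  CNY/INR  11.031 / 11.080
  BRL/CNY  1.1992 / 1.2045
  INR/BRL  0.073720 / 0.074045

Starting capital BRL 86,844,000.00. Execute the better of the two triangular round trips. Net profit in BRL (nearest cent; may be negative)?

Net profit: BRL 1,037,511.22

Best loop BRL → INR → CNY → BRL:
BRL 86,844,000.00 ÷ 0.074045 (buy INR at ask) = INR 1,172,854,345.33
INR 1,172,854,345.33 ÷ 11.080 (buy CNY at ask) = CNY 105,853,280.26
CNY 105,853,280.26 ÷ 1.2045 (buy BRL at ask) = BRL 87,881,511.22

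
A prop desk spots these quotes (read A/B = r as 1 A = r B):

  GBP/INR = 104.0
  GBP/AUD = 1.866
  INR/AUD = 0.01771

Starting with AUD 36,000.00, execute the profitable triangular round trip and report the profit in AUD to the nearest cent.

Profitable loop is AUD → INR → GBP → AUD:
AUD 36,000.00 ÷ 0.01771 = INR 2,032,749.86
INR 2,032,749.86 ÷ 104.0 = GBP 19,545.67
GBP 19,545.67 × 1.866 = AUD 36,472.22
Profit = AUD 36,472.22 − AUD 36,000.00

Profit: AUD 472.22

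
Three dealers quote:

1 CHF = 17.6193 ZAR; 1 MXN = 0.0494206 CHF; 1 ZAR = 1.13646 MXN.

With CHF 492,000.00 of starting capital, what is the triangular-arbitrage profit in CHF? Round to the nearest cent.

Profitable loop is CHF → MXN → ZAR → CHF:
CHF 492,000.00 ÷ 0.0494206 = MXN 9,955,362.74
MXN 9,955,362.74 ÷ 1.13646 = ZAR 8,759,976.37
ZAR 8,759,976.37 ÷ 17.6193 = CHF 497,180.73
Profit = CHF 497,180.73 − CHF 492,000.00

Profit: CHF 5,180.73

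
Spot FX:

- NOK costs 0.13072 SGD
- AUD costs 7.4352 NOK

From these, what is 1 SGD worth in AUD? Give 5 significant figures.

1 SGD ÷ 0.13072 = 7.64994 NOK
7.64994 NOK ÷ 7.4352 = 1.02888 AUD

SGD/AUD = 1.0289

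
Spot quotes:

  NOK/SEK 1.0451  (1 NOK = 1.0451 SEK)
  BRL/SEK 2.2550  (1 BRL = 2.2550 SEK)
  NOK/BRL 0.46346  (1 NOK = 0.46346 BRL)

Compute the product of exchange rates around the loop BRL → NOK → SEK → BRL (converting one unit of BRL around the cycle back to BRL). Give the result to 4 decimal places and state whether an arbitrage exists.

Around BRL → NOK → SEK → BRL: 1 ÷ 0.46346 × 1.0451 ÷ 2.2550 = 0.999998
Product ≈ 1 (deviation 0.000%, within rounding noise).

1.0000 (no arbitrage)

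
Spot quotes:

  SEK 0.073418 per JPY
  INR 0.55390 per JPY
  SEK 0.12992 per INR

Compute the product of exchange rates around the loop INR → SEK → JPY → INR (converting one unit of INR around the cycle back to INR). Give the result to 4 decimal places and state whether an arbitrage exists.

Around INR → SEK → JPY → INR: 1 × 0.12992 ÷ 0.073418 × 0.55390 = 0.980178
Product < 1; profitable direction is INR → JPY → SEK → INR.

0.9802 (arbitrage exists)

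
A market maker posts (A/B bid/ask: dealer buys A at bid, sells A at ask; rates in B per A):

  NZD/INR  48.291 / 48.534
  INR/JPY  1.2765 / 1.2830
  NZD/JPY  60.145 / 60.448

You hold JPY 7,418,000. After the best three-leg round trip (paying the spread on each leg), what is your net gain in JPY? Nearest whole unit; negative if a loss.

Net profit: JPY 146,704

Best loop JPY → NZD → INR → JPY:
JPY 7,418,000 ÷ 60.448 (buy NZD at ask) = NZD 122,717.05
NZD 122,717.05 × 48.291 (sell NZD at bid) = INR 5,926,128.87
INR 5,926,128.87 × 1.2765 (sell INR at bid) = JPY 7,564,704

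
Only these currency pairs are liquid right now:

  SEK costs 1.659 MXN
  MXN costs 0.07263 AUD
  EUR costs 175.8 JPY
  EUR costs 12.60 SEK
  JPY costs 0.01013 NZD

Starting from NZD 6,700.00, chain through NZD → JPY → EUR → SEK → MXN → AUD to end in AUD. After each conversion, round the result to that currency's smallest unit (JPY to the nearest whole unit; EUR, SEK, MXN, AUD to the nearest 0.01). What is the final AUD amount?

NZD 6,700.00 ÷ 0.01013 = JPY 661,402
JPY 661,402 ÷ 175.8 = EUR 3,762.24
EUR 3,762.24 × 12.60 = SEK 47,404.22
SEK 47,404.22 × 1.659 = MXN 78,643.60
MXN 78,643.60 × 0.07263 = AUD 5,711.88

AUD 5,711.88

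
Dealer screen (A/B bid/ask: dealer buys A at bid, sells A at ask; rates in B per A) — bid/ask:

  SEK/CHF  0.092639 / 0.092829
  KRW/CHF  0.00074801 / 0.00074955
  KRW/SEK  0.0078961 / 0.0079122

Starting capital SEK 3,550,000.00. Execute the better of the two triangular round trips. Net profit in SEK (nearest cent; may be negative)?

Net profit: SEK 65,387.30

Best loop SEK → KRW → CHF → SEK:
SEK 3,550,000.00 ÷ 0.0079122 (buy KRW at ask) = KRW 448,674,199
KRW 448,674,199 × 0.00074801 (sell KRW at bid) = CHF 335,612.79
CHF 335,612.79 ÷ 0.092829 (buy SEK at ask) = SEK 3,615,387.30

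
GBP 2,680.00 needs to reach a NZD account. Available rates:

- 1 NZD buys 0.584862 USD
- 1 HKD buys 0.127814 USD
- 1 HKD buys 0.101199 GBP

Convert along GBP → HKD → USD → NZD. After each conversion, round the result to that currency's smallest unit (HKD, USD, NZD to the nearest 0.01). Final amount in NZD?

NZD 5,787.40

GBP 2,680.00 ÷ 0.101199 = HKD 26,482.48
HKD 26,482.48 × 0.127814 = USD 3,384.83
USD 3,384.83 ÷ 0.584862 = NZD 5,787.40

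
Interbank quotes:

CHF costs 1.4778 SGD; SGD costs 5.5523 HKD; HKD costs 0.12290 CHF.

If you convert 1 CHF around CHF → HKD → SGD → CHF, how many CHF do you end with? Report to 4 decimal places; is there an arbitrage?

0.9917 (arbitrage exists)

Around CHF → HKD → SGD → CHF: 1 ÷ 0.12290 ÷ 5.5523 ÷ 1.4778 = 0.991653
Product < 1; profitable direction is CHF → SGD → HKD → CHF.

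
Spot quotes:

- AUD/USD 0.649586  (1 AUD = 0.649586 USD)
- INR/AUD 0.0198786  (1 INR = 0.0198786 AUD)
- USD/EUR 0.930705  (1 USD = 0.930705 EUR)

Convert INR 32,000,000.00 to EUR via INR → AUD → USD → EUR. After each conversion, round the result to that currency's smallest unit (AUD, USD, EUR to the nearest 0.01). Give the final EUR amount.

INR 32,000,000.00 × 0.0198786 = AUD 636,115.20
AUD 636,115.20 × 0.649586 = USD 413,211.53
USD 413,211.53 × 0.930705 = EUR 384,578.04

EUR 384,578.04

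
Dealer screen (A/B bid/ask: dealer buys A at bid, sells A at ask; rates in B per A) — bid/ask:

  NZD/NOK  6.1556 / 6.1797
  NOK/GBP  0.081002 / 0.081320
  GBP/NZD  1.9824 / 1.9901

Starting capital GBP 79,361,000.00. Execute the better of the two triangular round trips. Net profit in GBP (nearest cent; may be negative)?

Best loop GBP → NOK → NZD → GBP:
GBP 79,361,000.00 ÷ 0.081320 (buy NOK at ask) = NOK 975,909,985.24
NOK 975,909,985.24 ÷ 6.1797 (buy NZD at ask) = NZD 157,921,903.21
NZD 157,921,903.21 ÷ 1.9901 (buy GBP at ask) = GBP 79,353,752.68

Net result: GBP -7,247.32 (no profitable arbitrage after spreads)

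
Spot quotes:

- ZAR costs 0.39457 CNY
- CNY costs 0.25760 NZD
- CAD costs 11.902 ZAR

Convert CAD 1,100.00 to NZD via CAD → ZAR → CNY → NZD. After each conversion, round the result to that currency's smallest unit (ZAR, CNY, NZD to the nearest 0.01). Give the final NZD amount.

CAD 1,100.00 × 11.902 = ZAR 13,092.20
ZAR 13,092.20 × 0.39457 = CNY 5,165.79
CNY 5,165.79 × 0.25760 = NZD 1,330.71

NZD 1,330.71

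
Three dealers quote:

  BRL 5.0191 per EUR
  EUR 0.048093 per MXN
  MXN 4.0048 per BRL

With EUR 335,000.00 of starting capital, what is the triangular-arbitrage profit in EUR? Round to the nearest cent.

Profitable loop is EUR → MXN → BRL → EUR:
EUR 335,000.00 ÷ 0.048093 = MXN 6,965,670.68
MXN 6,965,670.68 ÷ 4.0048 = BRL 1,739,330.47
BRL 1,739,330.47 ÷ 5.0191 = EUR 346,542.30
Profit = EUR 346,542.30 − EUR 335,000.00

Profit: EUR 11,542.30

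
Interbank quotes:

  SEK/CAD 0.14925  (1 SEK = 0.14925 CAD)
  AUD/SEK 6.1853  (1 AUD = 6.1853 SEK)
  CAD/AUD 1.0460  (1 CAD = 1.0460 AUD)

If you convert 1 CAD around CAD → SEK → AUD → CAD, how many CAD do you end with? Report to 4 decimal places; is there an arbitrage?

Around CAD → SEK → AUD → CAD: 1 ÷ 0.14925 ÷ 6.1853 ÷ 1.0460 = 1.035603
Product > 1; profitable direction is CAD → SEK → AUD → CAD.

1.0356 (arbitrage exists)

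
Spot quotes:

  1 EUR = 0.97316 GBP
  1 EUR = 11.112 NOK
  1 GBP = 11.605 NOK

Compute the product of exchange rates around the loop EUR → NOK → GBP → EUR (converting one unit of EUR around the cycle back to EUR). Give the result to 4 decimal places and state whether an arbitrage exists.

0.9839 (arbitrage exists)

Around EUR → NOK → GBP → EUR: 1 × 11.112 ÷ 11.605 ÷ 0.97316 = 0.983927
Product < 1; profitable direction is EUR → GBP → NOK → EUR.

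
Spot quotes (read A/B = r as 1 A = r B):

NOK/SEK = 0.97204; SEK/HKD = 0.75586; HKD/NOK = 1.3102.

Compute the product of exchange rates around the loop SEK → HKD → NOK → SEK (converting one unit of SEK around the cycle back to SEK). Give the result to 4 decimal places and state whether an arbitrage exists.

0.9626 (arbitrage exists)

Around SEK → HKD → NOK → SEK: 1 × 0.75586 × 1.3102 × 0.97204 = 0.962638
Product < 1; profitable direction is SEK → NOK → HKD → SEK.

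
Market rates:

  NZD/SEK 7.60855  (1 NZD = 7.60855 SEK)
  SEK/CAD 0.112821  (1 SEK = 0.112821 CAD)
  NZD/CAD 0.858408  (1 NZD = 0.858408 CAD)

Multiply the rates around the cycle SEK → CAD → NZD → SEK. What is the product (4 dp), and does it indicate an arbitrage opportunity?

1.0000 (no arbitrage)

Around SEK → CAD → NZD → SEK: 1 × 0.112821 ÷ 0.858408 × 7.60855 = 0.999996
Product ≈ 1 (deviation 0.000%, within rounding noise).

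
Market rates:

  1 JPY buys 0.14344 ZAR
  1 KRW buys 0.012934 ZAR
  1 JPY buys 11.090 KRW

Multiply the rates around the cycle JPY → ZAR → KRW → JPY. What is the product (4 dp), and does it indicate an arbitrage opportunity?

1.0000 (no arbitrage)

Around JPY → ZAR → KRW → JPY: 1 × 0.14344 ÷ 0.012934 ÷ 11.090 = 1.000014
Product ≈ 1 (deviation 0.001%, within rounding noise).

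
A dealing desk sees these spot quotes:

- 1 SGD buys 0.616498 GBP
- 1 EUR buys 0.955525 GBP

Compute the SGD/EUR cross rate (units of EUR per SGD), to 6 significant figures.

SGD/EUR = 0.645193

1 SGD × 0.616498 = 0.616498 GBP
0.616498 GBP ÷ 0.955525 = 0.645193 EUR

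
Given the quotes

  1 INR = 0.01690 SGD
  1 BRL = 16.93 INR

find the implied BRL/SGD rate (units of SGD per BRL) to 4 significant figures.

BRL/SGD = 0.2861

1 BRL × 16.93 = 16.93 INR
16.93 INR × 0.01690 = 0.286117 SGD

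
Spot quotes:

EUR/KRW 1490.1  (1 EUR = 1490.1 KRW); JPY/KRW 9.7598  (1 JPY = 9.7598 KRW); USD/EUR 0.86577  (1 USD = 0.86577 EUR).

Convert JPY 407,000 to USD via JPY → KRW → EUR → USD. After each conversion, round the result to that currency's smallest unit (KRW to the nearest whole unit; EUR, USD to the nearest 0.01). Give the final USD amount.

JPY 407,000 × 9.7598 = KRW 3,972,239
KRW 3,972,239 ÷ 1490.1 = EUR 2,665.75
EUR 2,665.75 ÷ 0.86577 = USD 3,079.05

USD 3,079.05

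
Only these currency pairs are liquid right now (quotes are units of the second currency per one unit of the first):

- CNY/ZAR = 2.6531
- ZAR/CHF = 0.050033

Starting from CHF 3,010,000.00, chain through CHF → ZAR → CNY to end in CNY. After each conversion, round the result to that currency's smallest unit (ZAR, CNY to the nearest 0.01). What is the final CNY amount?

CNY 22,675,471.79

CHF 3,010,000.00 ÷ 0.050033 = ZAR 60,160,294.21
ZAR 60,160,294.21 ÷ 2.6531 = CNY 22,675,471.79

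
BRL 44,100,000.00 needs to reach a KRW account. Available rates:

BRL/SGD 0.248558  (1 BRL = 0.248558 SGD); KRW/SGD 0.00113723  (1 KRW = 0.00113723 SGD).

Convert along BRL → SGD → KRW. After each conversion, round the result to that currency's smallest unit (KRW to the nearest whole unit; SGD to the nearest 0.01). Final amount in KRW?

KRW 9,638,690,326

BRL 44,100,000.00 × 0.248558 = SGD 10,961,407.80
SGD 10,961,407.80 ÷ 0.00113723 = KRW 9,638,690,326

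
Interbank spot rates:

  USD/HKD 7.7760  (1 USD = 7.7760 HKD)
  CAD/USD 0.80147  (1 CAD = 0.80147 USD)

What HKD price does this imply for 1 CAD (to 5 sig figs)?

1 CAD × 0.80147 = 0.80147 USD
0.80147 USD × 7.7760 = 6.23223 HKD

CAD/HKD = 6.2322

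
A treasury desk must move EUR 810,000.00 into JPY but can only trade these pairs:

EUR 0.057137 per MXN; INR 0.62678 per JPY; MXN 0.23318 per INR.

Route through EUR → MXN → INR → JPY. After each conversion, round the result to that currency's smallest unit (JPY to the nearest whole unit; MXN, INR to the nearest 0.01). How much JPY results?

EUR 810,000.00 ÷ 0.057137 = MXN 14,176,453.09
MXN 14,176,453.09 ÷ 0.23318 = INR 60,796,179.30
INR 60,796,179.30 ÷ 0.62678 = JPY 96,997,638

JPY 96,997,638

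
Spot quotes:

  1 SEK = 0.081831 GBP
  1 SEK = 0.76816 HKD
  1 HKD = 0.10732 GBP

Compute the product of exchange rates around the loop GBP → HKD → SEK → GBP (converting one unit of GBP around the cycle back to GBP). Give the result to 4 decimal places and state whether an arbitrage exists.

0.9926 (arbitrage exists)

Around GBP → HKD → SEK → GBP: 1 ÷ 0.10732 ÷ 0.76816 × 0.081831 = 0.992626
Product < 1; profitable direction is GBP → SEK → HKD → GBP.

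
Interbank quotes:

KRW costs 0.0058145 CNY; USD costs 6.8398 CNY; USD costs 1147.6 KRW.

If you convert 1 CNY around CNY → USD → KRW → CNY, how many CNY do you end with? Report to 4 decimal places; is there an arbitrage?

0.9756 (arbitrage exists)

Around CNY → USD → KRW → CNY: 1 ÷ 6.8398 × 1147.6 × 0.0058145 = 0.975572
Product < 1; profitable direction is CNY → KRW → USD → CNY.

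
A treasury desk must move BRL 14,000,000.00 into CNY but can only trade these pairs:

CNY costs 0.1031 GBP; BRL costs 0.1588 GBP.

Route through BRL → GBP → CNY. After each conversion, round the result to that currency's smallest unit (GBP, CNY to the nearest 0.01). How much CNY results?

CNY 21,563,530.55

BRL 14,000,000.00 × 0.1588 = GBP 2,223,200.00
GBP 2,223,200.00 ÷ 0.1031 = CNY 21,563,530.55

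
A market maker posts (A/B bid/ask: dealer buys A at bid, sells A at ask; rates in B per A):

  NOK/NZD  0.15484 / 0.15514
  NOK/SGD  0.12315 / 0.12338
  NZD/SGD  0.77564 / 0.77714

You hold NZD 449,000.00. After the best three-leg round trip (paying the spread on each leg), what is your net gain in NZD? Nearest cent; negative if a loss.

Net profit: NZD 9,624.98

Best loop NZD → NOK → SGD → NZD:
NZD 449,000.00 ÷ 0.15514 (buy NOK at ask) = NOK 2,894,160.11
NOK 2,894,160.11 × 0.12315 (sell NOK at bid) = SGD 356,415.82
SGD 356,415.82 ÷ 0.77714 (buy NZD at ask) = NZD 458,624.98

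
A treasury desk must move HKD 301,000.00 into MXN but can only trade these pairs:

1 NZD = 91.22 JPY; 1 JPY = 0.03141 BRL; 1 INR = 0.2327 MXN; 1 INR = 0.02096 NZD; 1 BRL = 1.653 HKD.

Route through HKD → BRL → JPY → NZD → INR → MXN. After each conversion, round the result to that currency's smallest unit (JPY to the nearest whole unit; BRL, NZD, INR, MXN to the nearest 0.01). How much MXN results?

HKD 301,000.00 ÷ 1.653 = BRL 182,093.16
BRL 182,093.16 ÷ 0.03141 = JPY 5,797,299
JPY 5,797,299 ÷ 91.22 = NZD 63,552.94
NZD 63,552.94 ÷ 0.02096 = INR 3,032,105.92
INR 3,032,105.92 × 0.2327 = MXN 705,571.05

MXN 705,571.05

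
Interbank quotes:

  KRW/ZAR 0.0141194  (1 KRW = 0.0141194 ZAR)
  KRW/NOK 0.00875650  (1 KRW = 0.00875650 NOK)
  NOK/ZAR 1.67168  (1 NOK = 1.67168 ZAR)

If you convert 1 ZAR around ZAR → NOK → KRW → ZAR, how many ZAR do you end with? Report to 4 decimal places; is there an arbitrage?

0.9646 (arbitrage exists)

Around ZAR → NOK → KRW → ZAR: 1 ÷ 1.67168 ÷ 0.00875650 × 0.0141194 = 0.964567
Product < 1; profitable direction is ZAR → KRW → NOK → ZAR.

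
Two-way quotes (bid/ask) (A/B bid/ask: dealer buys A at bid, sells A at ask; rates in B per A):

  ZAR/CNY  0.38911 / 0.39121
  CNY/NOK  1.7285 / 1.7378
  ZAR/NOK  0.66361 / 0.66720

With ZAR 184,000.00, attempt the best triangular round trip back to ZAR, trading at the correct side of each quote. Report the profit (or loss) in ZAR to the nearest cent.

Net profit: ZAR 1,482.77

Best loop ZAR → CNY → NOK → ZAR:
ZAR 184,000.00 × 0.38911 (sell ZAR at bid) = CNY 71,596.24
CNY 71,596.24 × 1.7285 (sell CNY at bid) = NOK 123,754.10
NOK 123,754.10 ÷ 0.66720 (buy ZAR at ask) = ZAR 185,482.77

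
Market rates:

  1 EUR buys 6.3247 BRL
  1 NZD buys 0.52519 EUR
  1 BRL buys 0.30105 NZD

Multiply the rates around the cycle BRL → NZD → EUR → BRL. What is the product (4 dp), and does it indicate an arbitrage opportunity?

1.0000 (no arbitrage)

Around BRL → NZD → EUR → BRL: 1 × 0.30105 × 0.52519 × 6.3247 = 0.999989
Product ≈ 1 (deviation 0.001%, within rounding noise).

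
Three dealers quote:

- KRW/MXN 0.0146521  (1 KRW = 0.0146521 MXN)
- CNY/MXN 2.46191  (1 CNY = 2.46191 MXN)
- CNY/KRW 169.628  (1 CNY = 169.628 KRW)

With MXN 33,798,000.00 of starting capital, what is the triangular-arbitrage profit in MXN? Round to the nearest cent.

Profit: MXN 322,567.42

Profitable loop is MXN → CNY → KRW → MXN:
MXN 33,798,000.00 ÷ 2.46191 = CNY 13,728,365.37
CNY 13,728,365.37 × 169.628 = KRW 2,328,715,162
KRW 2,328,715,162 × 0.0146521 = MXN 34,120,567.42
Profit = MXN 34,120,567.42 − MXN 33,798,000.00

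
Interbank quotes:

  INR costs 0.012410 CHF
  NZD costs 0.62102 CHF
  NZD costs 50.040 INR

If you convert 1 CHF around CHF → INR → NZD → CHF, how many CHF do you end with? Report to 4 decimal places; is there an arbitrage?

Around CHF → INR → NZD → CHF: 1 ÷ 0.012410 ÷ 50.040 × 0.62102 = 1.000038
Product ≈ 1 (deviation 0.004%, within rounding noise).

1.0000 (no arbitrage)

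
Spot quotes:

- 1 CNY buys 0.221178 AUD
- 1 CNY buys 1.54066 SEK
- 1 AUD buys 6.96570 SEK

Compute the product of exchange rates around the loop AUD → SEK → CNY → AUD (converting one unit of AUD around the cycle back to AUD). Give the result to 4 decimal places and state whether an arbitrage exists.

1.0000 (no arbitrage)

Around AUD → SEK → CNY → AUD: 1 × 6.96570 ÷ 1.54066 × 0.221178 = 1.000000
Product ≈ 1 (deviation 0.000%, within rounding noise).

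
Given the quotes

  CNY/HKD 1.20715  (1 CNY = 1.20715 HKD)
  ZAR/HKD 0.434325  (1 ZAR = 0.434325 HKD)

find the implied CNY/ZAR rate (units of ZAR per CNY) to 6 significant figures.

1 CNY × 1.20715 = 1.20715 HKD
1.20715 HKD ÷ 0.434325 = 2.77937 ZAR

CNY/ZAR = 2.77937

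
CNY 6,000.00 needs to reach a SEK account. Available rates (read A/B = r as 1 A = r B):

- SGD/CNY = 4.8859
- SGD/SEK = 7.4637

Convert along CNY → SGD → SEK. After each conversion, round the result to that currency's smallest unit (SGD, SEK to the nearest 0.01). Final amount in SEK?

CNY 6,000.00 ÷ 4.8859 = SGD 1,228.02
SGD 1,228.02 × 7.4637 = SEK 9,165.57

SEK 9,165.57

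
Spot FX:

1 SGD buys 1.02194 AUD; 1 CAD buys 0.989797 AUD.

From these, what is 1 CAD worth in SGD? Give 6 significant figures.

1 CAD × 0.989797 = 0.989797 AUD
0.989797 AUD ÷ 1.02194 = 0.968547 SGD

CAD/SGD = 0.968547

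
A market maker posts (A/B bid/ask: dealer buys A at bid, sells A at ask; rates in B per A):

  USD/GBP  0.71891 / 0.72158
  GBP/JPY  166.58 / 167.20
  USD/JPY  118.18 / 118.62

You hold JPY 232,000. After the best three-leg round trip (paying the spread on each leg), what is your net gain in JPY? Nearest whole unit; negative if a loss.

Best loop JPY → USD → GBP → JPY:
JPY 232,000 ÷ 118.62 (buy USD at ask) = USD 1,955.83
USD 1,955.83 × 0.71891 (sell USD at bid) = GBP 1,406.06
GBP 1,406.06 × 166.58 (sell GBP at bid) = JPY 234,222

Net profit: JPY 2,222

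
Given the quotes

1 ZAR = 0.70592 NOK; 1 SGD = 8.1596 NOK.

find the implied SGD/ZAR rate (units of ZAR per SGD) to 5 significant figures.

SGD/ZAR = 11.559

1 SGD × 8.1596 = 8.1596 NOK
8.1596 NOK ÷ 0.70592 = 11.5588 ZAR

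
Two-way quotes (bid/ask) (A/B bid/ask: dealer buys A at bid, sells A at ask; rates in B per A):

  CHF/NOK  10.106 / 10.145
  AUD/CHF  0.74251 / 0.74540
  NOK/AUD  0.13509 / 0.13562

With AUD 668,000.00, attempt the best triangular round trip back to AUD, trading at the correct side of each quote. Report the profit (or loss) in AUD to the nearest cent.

Net profit: AUD 9,144.36

Best loop AUD → CHF → NOK → AUD:
AUD 668,000.00 × 0.74251 (sell AUD at bid) = CHF 495,996.68
CHF 495,996.68 × 10.106 (sell CHF at bid) = NOK 5,012,542.45
NOK 5,012,542.45 × 0.13509 (sell NOK at bid) = AUD 677,144.36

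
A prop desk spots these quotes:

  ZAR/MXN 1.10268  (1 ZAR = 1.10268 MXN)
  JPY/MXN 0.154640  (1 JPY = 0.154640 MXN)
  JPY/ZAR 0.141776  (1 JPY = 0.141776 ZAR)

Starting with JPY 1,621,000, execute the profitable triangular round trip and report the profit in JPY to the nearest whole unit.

Profit: JPY 17,753

Profitable loop is JPY → ZAR → MXN → JPY:
JPY 1,621,000 × 0.141776 = ZAR 229,818.90
ZAR 229,818.90 × 1.10268 = MXN 253,416.70
MXN 253,416.70 ÷ 0.154640 = JPY 1,638,753
Profit = JPY 1,638,753 − JPY 1,621,000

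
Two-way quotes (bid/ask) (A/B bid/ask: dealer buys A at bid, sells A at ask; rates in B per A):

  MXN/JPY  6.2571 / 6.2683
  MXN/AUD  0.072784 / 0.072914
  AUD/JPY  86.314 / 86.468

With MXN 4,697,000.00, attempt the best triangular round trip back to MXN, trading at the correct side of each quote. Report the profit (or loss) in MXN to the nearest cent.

Net profit: MXN 10,474.21

Best loop MXN → AUD → JPY → MXN:
MXN 4,697,000.00 × 0.072784 (sell MXN at bid) = AUD 341,866.45
AUD 341,866.45 × 86.314 (sell AUD at bid) = JPY 29,507,861
JPY 29,507,861 ÷ 6.2683 (buy MXN at ask) = MXN 4,707,474.21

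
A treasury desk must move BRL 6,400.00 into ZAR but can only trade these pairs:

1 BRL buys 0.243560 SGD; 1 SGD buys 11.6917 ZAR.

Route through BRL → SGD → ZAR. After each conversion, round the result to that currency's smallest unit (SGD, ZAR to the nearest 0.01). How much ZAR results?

ZAR 18,224.79

BRL 6,400.00 × 0.243560 = SGD 1,558.78
SGD 1,558.78 × 11.6917 = ZAR 18,224.79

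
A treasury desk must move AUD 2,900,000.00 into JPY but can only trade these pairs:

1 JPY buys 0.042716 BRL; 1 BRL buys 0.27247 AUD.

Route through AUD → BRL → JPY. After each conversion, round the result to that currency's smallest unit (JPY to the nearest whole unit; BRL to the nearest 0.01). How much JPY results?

JPY 249,165,970

AUD 2,900,000.00 ÷ 0.27247 = BRL 10,643,373.58
BRL 10,643,373.58 ÷ 0.042716 = JPY 249,165,970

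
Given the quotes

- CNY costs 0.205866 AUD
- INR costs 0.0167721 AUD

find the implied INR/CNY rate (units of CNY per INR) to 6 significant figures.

INR/CNY = 0.0814710

1 INR × 0.0167721 = 0.0167721 AUD
0.0167721 AUD ÷ 0.205866 = 0.081471 CNY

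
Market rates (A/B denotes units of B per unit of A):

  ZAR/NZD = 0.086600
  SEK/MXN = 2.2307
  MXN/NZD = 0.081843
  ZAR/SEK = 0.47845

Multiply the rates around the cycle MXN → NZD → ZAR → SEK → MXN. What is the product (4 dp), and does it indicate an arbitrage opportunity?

Around MXN → NZD → ZAR → SEK → MXN: 1 × 0.081843 ÷ 0.086600 × 0.47845 × 2.2307 = 1.008652
Product > 1; profitable direction is MXN → NZD → ZAR → SEK → MXN.

1.0087 (arbitrage exists)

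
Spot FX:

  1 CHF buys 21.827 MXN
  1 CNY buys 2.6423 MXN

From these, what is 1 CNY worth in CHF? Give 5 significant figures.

CNY/CHF = 0.12106

1 CNY × 2.6423 = 2.6423 MXN
2.6423 MXN ÷ 21.827 = 0.121056 CHF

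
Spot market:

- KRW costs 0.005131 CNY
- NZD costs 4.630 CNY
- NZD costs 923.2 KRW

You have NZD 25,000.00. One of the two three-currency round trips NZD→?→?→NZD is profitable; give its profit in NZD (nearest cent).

Profit: NZD 577.43

Profitable loop is NZD → KRW → CNY → NZD:
NZD 25,000.00 × 923.2 = KRW 23,080,000
KRW 23,080,000 × 0.005131 = CNY 118,423.48
CNY 118,423.48 ÷ 4.630 = NZD 25,577.43
Profit = NZD 25,577.43 − NZD 25,000.00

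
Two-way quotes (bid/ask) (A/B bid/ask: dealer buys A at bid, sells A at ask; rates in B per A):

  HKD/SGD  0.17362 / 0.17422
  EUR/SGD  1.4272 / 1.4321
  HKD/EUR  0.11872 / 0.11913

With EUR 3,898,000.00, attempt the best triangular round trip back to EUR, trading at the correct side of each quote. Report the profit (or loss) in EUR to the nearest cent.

Net profit: EUR 68,862.07

Best loop EUR → HKD → SGD → EUR:
EUR 3,898,000.00 ÷ 0.11913 (buy HKD at ask) = HKD 32,720,557.37
HKD 32,720,557.37 × 0.17362 (sell HKD at bid) = SGD 5,680,943.17
SGD 5,680,943.17 ÷ 1.4321 (buy EUR at ask) = EUR 3,966,862.07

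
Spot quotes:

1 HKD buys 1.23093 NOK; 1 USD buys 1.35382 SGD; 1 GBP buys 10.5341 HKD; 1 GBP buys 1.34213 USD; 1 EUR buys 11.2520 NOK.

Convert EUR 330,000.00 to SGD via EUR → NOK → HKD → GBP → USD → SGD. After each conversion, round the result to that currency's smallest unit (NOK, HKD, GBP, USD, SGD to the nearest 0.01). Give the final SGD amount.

SGD 520,317.43

EUR 330,000.00 × 11.2520 = NOK 3,713,160.00
NOK 3,713,160.00 ÷ 1.23093 = HKD 3,016,548.46
HKD 3,016,548.46 ÷ 10.5341 = GBP 286,360.34
GBP 286,360.34 × 1.34213 = USD 384,332.80
USD 384,332.80 × 1.35382 = SGD 520,317.43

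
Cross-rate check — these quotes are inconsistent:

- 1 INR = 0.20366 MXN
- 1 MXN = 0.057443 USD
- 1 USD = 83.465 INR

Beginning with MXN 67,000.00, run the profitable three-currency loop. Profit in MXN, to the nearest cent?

Profitable loop is MXN → INR → USD → MXN:
MXN 67,000.00 ÷ 0.20366 = INR 328,979.67
INR 328,979.67 ÷ 83.465 = USD 3,941.53
USD 3,941.53 ÷ 0.057443 = MXN 68,616.34
Profit = MXN 68,616.34 − MXN 67,000.00

Profit: MXN 1,616.34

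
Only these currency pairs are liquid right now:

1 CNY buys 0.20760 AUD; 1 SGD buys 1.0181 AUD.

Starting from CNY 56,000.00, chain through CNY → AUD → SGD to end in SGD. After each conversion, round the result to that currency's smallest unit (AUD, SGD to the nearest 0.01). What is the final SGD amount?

CNY 56,000.00 × 0.20760 = AUD 11,625.60
AUD 11,625.60 ÷ 1.0181 = SGD 11,418.92

SGD 11,418.92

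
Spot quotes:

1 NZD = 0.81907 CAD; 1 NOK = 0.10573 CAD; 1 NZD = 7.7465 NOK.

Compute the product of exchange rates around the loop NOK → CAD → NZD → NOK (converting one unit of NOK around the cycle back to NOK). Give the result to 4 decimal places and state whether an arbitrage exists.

1.0000 (no arbitrage)

Around NOK → CAD → NZD → NOK: 1 × 0.10573 ÷ 0.81907 × 7.7465 = 0.999960
Product ≈ 1 (deviation 0.004%, within rounding noise).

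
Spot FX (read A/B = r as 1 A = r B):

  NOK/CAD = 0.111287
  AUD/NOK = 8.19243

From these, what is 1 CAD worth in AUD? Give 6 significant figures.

CAD/AUD = 1.09684

1 CAD ÷ 0.111287 = 8.98578 NOK
8.98578 NOK ÷ 8.19243 = 1.09684 AUD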